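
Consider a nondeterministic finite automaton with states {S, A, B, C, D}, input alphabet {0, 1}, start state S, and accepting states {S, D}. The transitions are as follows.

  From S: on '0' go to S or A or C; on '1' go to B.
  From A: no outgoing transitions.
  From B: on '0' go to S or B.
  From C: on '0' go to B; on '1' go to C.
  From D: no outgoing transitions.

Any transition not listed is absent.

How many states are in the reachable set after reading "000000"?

Start in {S}.
Read '0': S→{S, A, C}; now {S, A, C}.
Read '0': S→{S, A, C}, A→∅, C→{B}; now {S, A, B, C}.
Read '0': S→{S, A, C}, A→∅, B→{S, B}, C→{B}; now {S, A, B, C}.
Read '0': S→{S, A, C}, A→∅, B→{S, B}, C→{B}; now {S, A, B, C}.
Read '0': S→{S, A, C}, A→∅, B→{S, B}, C→{B}; now {S, A, B, C}.
Read '0': S→{S, A, C}, A→∅, B→{S, B}, C→{B}; now {S, A, B, C}.
That set has 4 states.

4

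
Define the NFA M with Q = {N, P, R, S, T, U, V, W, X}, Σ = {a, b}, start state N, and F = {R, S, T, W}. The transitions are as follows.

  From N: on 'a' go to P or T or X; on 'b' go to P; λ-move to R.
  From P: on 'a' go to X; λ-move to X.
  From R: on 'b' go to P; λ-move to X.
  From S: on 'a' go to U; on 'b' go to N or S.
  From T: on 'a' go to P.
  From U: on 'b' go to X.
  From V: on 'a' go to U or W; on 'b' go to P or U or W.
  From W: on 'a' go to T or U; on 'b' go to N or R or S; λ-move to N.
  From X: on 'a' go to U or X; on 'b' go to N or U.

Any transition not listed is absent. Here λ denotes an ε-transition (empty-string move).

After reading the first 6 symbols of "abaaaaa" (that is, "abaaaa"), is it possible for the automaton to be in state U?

Yes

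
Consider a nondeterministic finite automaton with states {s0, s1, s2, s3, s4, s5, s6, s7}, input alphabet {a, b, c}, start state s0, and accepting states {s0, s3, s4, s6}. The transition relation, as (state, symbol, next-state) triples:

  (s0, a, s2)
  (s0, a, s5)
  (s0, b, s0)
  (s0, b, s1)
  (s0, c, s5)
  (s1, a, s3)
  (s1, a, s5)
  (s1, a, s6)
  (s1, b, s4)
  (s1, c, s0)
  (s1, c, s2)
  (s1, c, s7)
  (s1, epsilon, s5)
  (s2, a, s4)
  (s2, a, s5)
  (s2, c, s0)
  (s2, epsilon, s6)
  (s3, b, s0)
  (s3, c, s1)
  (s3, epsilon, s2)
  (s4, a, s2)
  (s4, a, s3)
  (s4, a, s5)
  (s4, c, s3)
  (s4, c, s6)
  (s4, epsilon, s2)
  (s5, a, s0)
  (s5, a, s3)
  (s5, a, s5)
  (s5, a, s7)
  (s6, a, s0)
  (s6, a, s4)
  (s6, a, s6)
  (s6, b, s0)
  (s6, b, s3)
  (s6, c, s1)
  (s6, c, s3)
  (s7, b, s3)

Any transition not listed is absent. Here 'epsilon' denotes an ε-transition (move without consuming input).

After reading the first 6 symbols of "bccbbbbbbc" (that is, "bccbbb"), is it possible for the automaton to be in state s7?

No

Start in {s0}.
Read 'b': s0→{s0, s1}; union {s0, s1}; ε-closure = {s0, s1, s5}.
Read 'c': s0→{s5}, s1→{s0, s2, s7}, s5→∅; union {s0, s2, s5, s7}; ε-closure = {s0, s2, s5, s6, s7}.
Read 'c': s0→{s5}, s2→{s0}, s5→∅, s6→{s1, s3}, s7→∅; union {s0, s1, s3, s5}; ε-closure = {s0, s1, s2, s3, s5, s6}.
Read 'b': s0→{s0, s1}, s1→{s4}, s2→∅, s3→{s0}, s5→∅, s6→{s0, s3}; union {s0, s1, s3, s4}; ε-closure = {s0, s1, s2, s3, s4, s5, s6}.
Read 'b': s0→{s0, s1}, s1→{s4}, s2→∅, s3→{s0}, s4→∅, s5→∅, s6→{s0, s3}; union {s0, s1, s3, s4}; ε-closure = {s0, s1, s2, s3, s4, s5, s6}.
Read 'b': s0→{s0, s1}, s1→{s4}, s2→∅, s3→{s0}, s4→∅, s5→∅, s6→{s0, s3}; union {s0, s1, s3, s4}; ε-closure = {s0, s1, s2, s3, s4, s5, s6}.
State s7 is not in {s0, s1, s2, s3, s4, s5, s6}.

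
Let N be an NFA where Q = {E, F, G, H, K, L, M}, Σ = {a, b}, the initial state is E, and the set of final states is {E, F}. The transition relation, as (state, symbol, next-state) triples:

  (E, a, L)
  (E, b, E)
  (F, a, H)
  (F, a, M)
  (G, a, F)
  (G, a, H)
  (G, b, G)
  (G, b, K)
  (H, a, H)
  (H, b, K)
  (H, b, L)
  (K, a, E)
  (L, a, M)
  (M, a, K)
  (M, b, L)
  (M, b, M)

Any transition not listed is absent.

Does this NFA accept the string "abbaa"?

No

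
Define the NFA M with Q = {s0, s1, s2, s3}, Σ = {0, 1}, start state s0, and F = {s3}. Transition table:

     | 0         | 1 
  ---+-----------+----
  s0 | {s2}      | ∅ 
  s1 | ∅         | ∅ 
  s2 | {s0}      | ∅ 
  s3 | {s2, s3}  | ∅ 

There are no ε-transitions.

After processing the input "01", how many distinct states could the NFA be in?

0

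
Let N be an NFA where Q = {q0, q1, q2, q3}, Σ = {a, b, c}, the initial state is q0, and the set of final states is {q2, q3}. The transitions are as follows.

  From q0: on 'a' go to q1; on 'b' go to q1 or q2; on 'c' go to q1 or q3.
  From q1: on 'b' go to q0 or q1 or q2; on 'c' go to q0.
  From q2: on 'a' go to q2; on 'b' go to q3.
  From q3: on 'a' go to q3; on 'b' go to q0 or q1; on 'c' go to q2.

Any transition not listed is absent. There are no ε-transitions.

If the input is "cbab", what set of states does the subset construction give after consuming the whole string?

{q0, q1, q2, q3}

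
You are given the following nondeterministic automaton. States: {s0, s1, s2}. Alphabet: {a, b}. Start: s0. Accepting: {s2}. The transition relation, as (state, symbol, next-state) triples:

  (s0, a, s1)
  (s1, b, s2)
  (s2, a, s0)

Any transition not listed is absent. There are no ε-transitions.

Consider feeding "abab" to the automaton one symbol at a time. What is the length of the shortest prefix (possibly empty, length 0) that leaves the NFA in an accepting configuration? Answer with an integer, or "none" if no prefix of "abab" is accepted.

2

Start in {s0}.
Read 'a': {s0} → {s1}.
Read 'b': {s1} → {s2}.
None of the earlier sets intersect F, but {s2} does.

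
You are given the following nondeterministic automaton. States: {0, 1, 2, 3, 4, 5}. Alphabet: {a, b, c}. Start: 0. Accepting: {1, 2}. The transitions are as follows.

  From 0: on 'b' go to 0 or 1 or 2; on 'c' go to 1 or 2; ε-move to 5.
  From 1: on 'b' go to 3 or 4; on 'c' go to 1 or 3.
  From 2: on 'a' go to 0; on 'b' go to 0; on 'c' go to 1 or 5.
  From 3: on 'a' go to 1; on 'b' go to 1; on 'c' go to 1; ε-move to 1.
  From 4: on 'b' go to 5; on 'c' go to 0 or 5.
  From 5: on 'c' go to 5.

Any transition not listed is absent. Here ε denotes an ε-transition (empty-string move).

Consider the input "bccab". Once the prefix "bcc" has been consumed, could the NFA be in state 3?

Start: ε-closure({0}) = {0, 5}.
Read 'b': {0, 5} → {0, 1, 2, 5}.
Read 'c': {0, 1, 2, 5} → {1, 2, 3, 5}.
Read 'c': {1, 2, 3, 5} → {1, 3, 5}.
State 3 is in {1, 3, 5}.

Yes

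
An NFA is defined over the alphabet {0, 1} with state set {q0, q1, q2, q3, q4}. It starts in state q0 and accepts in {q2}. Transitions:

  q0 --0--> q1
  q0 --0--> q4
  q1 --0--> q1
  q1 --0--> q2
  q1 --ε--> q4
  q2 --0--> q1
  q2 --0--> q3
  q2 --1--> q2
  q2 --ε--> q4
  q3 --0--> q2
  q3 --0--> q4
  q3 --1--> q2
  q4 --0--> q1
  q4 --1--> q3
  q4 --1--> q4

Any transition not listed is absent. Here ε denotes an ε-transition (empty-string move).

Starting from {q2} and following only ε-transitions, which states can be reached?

{q2, q4}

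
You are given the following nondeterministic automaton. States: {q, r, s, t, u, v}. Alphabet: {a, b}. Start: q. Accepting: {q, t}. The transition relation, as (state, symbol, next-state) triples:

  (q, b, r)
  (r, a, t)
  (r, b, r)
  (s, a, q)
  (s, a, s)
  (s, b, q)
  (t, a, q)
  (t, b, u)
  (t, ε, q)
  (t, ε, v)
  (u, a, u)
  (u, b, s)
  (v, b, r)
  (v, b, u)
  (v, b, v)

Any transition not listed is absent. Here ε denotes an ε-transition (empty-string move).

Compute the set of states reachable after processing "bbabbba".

Start in {q}.
Read 'b': q→{r}; now {r}.
Read 'b': r→{r}; now {r}.
Read 'a': r→{t}; union {t}; ε-closure = {q, t, v}.
Read 'b': q→{r}, t→{u}, v→{r, u, v}; now {r, u, v}.
Read 'b': r→{r}, u→{s}, v→{r, u, v}; now {r, s, u, v}.
Read 'b': r→{r}, s→{q}, u→{s}, v→{r, u, v}; now {q, r, s, u, v}.
Read 'a': q→∅, r→{t}, s→{q, s}, u→{u}, v→∅; union {q, s, t, u}; ε-closure = {q, s, t, u, v}.

{q, s, t, u, v}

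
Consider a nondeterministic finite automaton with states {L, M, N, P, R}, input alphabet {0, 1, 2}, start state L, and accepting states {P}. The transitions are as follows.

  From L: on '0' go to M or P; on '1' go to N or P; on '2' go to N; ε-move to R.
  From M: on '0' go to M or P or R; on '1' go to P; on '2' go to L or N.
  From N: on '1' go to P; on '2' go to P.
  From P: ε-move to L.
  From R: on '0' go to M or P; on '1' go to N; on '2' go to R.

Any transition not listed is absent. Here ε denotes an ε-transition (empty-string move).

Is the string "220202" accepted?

No

Start: ε-closure({L}) = {L, R}.
Read '2': {L, R} → {N, R}.
Read '2': {N, R} → {L, P, R}.
Read '0': {L, P, R} → {L, M, P, R}.
Read '2': {L, M, P, R} → {L, N, R}.
Read '0': {L, N, R} → {L, M, P, R}.
Read '2': {L, M, P, R} → {L, N, R}.
The final set {L, N, R} contains no accepting state.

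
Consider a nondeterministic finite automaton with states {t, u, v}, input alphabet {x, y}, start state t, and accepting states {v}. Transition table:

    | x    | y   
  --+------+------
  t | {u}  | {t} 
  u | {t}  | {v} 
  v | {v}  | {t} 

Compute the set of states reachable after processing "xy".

{v}

Start in {t}.
Read 'x': {t} → {u}.
Read 'y': {u} → {v}.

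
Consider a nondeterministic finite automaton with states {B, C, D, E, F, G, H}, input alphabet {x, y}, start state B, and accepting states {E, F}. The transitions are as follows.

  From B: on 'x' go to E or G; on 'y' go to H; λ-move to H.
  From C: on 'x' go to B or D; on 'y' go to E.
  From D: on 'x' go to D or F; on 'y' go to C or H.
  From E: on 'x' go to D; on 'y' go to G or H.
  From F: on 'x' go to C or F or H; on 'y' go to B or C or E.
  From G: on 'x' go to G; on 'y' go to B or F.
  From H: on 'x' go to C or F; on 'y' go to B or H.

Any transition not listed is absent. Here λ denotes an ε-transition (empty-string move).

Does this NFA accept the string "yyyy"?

No

Start: ε-closure({B}) = {B, H}.
Read 'y': B→{H}, H→{B, H}; now {B, H}.
Read 'y': B→{H}, H→{B, H}; now {B, H}.
Read 'y': B→{H}, H→{B, H}; now {B, H}.
Read 'y': B→{H}, H→{B, H}; now {B, H}.
The final set {B, H} contains no accepting state.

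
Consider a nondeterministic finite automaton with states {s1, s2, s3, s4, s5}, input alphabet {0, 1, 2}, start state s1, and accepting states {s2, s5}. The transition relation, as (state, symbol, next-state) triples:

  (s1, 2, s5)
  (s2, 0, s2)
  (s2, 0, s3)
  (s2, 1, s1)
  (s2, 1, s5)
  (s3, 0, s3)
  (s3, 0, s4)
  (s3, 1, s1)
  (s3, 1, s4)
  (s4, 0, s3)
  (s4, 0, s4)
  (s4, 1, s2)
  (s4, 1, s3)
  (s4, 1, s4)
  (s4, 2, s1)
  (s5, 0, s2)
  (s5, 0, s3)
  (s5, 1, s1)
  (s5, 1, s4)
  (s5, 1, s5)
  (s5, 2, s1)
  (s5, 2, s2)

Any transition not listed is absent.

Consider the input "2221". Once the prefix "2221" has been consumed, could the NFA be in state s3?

Start in {s1}.
Read '2': s1→{s5}; now {s5}.
Read '2': s5→{s1, s2}; now {s1, s2}.
Read '2': s1→{s5}, s2→∅; now {s5}.
Read '1': s5→{s1, s4, s5}; now {s1, s4, s5}.
State s3 is not in {s1, s4, s5}.

No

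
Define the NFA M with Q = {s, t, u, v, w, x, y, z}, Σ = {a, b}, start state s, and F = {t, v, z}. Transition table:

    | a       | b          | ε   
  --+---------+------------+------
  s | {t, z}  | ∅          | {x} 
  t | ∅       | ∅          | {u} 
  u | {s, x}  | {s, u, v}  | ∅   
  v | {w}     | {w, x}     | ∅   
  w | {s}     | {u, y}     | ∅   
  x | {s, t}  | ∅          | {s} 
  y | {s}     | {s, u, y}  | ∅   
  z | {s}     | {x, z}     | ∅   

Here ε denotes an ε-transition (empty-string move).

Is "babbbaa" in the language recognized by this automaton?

No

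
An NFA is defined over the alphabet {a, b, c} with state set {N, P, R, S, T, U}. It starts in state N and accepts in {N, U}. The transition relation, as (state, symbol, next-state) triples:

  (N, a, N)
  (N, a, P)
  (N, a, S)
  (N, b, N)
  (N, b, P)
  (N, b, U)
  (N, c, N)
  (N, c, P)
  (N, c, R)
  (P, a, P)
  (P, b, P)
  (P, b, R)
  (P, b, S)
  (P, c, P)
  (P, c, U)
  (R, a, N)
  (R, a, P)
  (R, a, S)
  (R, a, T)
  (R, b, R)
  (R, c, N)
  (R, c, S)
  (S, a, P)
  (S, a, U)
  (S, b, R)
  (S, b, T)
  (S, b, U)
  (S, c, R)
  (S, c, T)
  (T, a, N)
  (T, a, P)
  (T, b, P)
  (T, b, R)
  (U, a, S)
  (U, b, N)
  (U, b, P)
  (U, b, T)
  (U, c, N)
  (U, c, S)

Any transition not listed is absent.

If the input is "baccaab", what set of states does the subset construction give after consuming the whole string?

{N, P, R, S, T, U}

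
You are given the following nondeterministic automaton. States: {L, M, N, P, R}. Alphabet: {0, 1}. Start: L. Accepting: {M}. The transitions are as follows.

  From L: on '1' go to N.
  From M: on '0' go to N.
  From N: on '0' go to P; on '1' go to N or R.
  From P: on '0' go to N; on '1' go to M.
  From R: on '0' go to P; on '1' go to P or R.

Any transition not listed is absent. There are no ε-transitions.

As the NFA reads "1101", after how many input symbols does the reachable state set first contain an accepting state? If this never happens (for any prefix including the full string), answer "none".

4

Start in {L}.
Read '1': L→{N}; now {N}.
Read '1': N→{N, R}; now {N, R}.
Read '0': N→{P}, R→{P}; now {P}.
Read '1': P→{M}; now {M}.
None of the earlier sets intersect F, but {M} does.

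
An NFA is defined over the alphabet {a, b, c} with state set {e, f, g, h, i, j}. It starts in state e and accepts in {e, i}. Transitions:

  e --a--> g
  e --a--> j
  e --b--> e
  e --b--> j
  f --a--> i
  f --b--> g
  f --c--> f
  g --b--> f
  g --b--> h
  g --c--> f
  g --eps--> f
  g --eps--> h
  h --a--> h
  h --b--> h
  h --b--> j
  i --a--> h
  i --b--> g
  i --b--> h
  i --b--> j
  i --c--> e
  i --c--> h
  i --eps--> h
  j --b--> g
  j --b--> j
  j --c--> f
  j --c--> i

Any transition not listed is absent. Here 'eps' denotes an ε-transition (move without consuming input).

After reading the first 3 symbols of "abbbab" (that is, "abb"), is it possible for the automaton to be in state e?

No

Start in {e}.
Read 'a': e→{g, j}; union {g, j}; ε-closure = {f, g, h, j}.
Read 'b': f→{g}, g→{f, h}, h→{h, j}, j→{g, j}; now {f, g, h, j}.
Read 'b': f→{g}, g→{f, h}, h→{h, j}, j→{g, j}; now {f, g, h, j}.
State e is not in {f, g, h, j}.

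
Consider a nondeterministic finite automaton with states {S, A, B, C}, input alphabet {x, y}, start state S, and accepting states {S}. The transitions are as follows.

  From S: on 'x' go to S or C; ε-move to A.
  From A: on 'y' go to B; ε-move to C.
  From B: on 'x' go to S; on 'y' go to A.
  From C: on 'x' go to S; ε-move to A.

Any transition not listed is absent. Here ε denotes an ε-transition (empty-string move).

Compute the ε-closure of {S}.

{S, A, C}

Begin with {S}.
ε-move S → A; add A.
ε-move A → C; add C.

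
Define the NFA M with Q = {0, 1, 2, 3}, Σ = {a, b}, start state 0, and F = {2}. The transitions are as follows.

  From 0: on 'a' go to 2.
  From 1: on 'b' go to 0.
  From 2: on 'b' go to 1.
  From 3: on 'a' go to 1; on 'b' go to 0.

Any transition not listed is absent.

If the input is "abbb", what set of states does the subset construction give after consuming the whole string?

Start in {0}.
Read 'a': {0} → {2}.
Read 'b': {2} → {1}.
Read 'b': {1} → {0}.
Read 'b': {0} → ∅.

∅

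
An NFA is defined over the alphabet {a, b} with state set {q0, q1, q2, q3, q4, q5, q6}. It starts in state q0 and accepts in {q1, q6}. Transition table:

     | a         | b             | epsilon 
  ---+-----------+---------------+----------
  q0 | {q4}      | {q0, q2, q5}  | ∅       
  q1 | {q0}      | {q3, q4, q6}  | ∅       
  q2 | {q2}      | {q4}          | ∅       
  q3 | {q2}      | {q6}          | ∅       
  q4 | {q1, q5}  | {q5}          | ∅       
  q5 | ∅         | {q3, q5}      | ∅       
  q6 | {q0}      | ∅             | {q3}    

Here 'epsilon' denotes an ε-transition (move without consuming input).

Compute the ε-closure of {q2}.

Begin with {q2}.
No ε-moves leave this set, so the closure equals the set itself.

{q2}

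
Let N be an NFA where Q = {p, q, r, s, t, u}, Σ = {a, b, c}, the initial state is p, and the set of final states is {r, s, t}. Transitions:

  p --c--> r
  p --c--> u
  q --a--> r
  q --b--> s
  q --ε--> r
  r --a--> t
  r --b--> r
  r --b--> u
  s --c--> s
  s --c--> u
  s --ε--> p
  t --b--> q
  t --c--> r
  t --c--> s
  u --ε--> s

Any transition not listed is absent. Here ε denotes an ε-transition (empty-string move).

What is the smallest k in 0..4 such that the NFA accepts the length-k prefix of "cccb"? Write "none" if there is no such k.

Start in {p}.
Read 'c': {p} → {p, r, s, u}.
None of the earlier sets intersect F, but {p, r, s, u} does.

1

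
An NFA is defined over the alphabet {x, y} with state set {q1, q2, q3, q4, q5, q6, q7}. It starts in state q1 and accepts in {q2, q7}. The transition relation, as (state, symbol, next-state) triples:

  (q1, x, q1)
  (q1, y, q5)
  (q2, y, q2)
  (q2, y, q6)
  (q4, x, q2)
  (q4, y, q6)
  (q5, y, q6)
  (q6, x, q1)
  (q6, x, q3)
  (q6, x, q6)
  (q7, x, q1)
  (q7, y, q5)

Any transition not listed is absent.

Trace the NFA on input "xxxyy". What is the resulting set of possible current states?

{q6}

Start in {q1}.
Read 'x': q1→{q1}; now {q1}.
Read 'x': q1→{q1}; now {q1}.
Read 'x': q1→{q1}; now {q1}.
Read 'y': q1→{q5}; now {q5}.
Read 'y': q5→{q6}; now {q6}.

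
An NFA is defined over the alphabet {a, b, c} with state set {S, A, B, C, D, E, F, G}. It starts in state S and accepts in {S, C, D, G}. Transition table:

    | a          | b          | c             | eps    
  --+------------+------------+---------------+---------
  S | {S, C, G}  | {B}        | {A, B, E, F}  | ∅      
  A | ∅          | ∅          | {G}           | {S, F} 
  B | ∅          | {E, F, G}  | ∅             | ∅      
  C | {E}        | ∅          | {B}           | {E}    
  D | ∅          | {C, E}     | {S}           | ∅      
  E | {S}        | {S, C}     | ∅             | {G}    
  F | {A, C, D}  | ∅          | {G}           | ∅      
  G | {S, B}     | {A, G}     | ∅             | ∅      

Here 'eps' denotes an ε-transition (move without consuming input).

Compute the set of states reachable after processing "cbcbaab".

{S, A, B, C, E, F, G}

Start in {S}.
Read 'c': {S} → {S, A, B, E, F, G}.
Read 'b': {S, A, B, E, F, G} → {S, A, B, C, E, F, G}.
Read 'c': {S, A, B, C, E, F, G} → {S, A, B, E, F, G}.
Read 'b': {S, A, B, E, F, G} → {S, A, B, C, E, F, G}.
Read 'a': {S, A, B, C, E, F, G} → {S, A, B, C, D, E, F, G}.
Read 'a': {S, A, B, C, D, E, F, G} → {S, A, B, C, D, E, F, G}.
Read 'b': {S, A, B, C, D, E, F, G} → {S, A, B, C, E, F, G}.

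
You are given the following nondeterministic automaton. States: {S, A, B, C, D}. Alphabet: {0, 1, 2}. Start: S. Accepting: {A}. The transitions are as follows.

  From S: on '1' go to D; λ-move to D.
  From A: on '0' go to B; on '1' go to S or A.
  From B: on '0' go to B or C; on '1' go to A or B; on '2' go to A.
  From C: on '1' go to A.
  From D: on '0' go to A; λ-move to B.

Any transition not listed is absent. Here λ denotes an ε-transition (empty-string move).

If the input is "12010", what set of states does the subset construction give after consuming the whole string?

{B, C}

Start: ε-closure({S}) = {S, B, D}.
Read '1': S→{D}, B→{A, B}, D→∅; now {A, B, D}.
Read '2': A→∅, B→{A}, D→∅; now {A}.
Read '0': A→{B}; now {B}.
Read '1': B→{A, B}; now {A, B}.
Read '0': A→{B}, B→{B, C}; now {B, C}.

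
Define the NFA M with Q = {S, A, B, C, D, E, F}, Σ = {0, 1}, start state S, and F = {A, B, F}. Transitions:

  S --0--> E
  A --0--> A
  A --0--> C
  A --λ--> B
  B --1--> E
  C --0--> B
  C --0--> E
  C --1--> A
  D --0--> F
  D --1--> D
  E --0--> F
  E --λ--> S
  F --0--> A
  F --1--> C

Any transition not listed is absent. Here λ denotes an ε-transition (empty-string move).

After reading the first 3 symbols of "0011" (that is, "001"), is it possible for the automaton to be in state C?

Yes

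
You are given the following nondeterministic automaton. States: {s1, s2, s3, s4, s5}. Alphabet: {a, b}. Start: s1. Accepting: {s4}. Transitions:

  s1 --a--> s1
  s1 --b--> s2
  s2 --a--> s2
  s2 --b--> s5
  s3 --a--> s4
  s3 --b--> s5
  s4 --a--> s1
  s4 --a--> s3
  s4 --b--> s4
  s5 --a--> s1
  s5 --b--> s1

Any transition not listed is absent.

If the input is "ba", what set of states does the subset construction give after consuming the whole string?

Start in {s1}.
Read 'b': {s1} → {s2}.
Read 'a': {s2} → {s2}.

{s2}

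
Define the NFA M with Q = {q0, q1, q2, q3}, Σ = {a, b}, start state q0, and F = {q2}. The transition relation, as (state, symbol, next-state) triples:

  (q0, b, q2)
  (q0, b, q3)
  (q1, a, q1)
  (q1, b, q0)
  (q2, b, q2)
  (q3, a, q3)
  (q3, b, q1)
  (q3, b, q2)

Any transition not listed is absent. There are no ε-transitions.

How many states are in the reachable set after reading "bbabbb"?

Start in {q0}.
Read 'b': q0→{q2, q3}; now {q2, q3}.
Read 'b': q2→{q2}, q3→{q1, q2}; now {q1, q2}.
Read 'a': q1→{q1}, q2→∅; now {q1}.
Read 'b': q1→{q0}; now {q0}.
Read 'b': q0→{q2, q3}; now {q2, q3}.
Read 'b': q2→{q2}, q3→{q1, q2}; now {q1, q2}.
That set has 2 states.

2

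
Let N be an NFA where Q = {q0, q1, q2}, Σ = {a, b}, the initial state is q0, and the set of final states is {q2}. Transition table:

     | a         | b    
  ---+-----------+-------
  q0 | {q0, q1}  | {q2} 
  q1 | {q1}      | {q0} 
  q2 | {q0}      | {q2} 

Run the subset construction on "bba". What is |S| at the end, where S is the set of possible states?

Start in {q0}.
Read 'b': q0→{q2}; now {q2}.
Read 'b': q2→{q2}; now {q2}.
Read 'a': q2→{q0}; now {q0}.
That set has 1 state.

1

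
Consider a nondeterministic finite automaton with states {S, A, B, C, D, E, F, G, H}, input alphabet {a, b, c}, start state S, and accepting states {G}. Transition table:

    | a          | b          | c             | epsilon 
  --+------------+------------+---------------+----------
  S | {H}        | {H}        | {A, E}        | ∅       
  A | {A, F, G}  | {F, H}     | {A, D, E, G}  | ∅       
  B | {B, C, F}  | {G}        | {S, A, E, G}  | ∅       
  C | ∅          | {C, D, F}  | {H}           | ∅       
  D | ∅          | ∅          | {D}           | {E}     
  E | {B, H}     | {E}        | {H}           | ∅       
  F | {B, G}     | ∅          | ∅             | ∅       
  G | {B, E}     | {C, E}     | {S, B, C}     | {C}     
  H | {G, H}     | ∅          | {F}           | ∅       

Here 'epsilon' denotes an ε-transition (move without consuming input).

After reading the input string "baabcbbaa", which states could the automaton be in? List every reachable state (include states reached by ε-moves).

{B, C, E, F, G, H}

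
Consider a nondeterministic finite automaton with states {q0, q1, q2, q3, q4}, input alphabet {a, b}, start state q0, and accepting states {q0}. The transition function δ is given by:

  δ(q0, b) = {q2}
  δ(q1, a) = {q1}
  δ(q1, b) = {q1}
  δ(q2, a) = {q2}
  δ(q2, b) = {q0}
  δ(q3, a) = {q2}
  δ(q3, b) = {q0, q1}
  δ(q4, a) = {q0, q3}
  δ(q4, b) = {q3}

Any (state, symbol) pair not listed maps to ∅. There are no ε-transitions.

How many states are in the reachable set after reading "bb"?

1

Start in {q0}.
Read 'b': {q0} → {q2}.
Read 'b': {q2} → {q0}.
That set has 1 state.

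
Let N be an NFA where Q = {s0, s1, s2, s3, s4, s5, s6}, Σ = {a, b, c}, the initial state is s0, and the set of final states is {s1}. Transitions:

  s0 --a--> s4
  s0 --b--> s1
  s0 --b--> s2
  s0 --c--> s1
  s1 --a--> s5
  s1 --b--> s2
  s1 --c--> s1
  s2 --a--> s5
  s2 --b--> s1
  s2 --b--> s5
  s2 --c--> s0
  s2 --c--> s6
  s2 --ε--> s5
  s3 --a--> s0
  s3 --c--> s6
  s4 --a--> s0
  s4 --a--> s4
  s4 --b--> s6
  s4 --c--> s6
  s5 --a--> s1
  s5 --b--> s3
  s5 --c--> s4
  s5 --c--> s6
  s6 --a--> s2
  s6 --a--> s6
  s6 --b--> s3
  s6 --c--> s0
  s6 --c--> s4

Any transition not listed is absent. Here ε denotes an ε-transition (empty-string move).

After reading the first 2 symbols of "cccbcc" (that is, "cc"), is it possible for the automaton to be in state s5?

No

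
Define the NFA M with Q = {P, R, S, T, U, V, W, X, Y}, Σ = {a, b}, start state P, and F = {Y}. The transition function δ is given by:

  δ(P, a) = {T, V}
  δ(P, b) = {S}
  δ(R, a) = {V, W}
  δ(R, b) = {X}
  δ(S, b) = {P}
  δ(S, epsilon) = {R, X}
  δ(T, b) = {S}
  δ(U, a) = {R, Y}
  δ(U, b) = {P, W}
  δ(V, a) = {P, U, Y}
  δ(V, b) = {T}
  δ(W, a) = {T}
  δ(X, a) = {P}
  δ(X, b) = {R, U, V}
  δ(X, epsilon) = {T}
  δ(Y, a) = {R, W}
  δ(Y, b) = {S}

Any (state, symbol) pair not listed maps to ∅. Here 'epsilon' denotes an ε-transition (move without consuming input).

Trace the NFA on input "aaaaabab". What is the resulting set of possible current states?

{R, S, T, X}

Start in {P}.
Read 'a': P→{T, V}; now {T, V}.
Read 'a': T→∅, V→{P, U, Y}; now {P, U, Y}.
Read 'a': P→{T, V}, U→{R, Y}, Y→{R, W}; now {R, T, V, W, Y}.
Read 'a': R→{V, W}, T→∅, V→{P, U, Y}, W→{T}, Y→{R, W}; now {P, R, T, U, V, W, Y}.
Read 'a': P→{T, V}, R→{V, W}, T→∅, U→{R, Y}, V→{P, U, Y}, W→{T}, Y→{R, W}; now {P, R, T, U, V, W, Y}.
Read 'b': P→{S}, R→{X}, T→{S}, U→{P, W}, V→{T}, W→∅, Y→{S}; union {P, S, T, W, X}; ε-closure = {P, R, S, T, W, X}.
Read 'a': P→{T, V}, R→{V, W}, S→∅, T→∅, W→{T}, X→{P}; now {P, T, V, W}.
Read 'b': P→{S}, T→{S}, V→{T}, W→∅; union {S, T}; ε-closure = {R, S, T, X}.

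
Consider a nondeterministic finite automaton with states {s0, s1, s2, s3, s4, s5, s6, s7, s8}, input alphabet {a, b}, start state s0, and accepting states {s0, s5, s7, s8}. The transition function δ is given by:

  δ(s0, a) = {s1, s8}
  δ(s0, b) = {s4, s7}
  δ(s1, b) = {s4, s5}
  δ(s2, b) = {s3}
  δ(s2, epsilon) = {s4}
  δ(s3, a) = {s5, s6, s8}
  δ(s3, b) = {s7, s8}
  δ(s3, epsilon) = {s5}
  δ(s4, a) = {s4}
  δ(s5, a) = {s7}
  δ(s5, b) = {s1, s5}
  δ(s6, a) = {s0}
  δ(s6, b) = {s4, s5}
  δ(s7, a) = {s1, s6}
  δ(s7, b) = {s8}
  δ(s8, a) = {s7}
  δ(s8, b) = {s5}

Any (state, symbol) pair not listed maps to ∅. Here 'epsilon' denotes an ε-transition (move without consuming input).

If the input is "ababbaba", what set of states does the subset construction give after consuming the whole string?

{s7}

Start in {s0}.
Read 'a': s0→{s1, s8}; now {s1, s8}.
Read 'b': s1→{s4, s5}, s8→{s5}; now {s4, s5}.
Read 'a': s4→{s4}, s5→{s7}; now {s4, s7}.
Read 'b': s4→∅, s7→{s8}; now {s8}.
Read 'b': s8→{s5}; now {s5}.
Read 'a': s5→{s7}; now {s7}.
Read 'b': s7→{s8}; now {s8}.
Read 'a': s8→{s7}; now {s7}.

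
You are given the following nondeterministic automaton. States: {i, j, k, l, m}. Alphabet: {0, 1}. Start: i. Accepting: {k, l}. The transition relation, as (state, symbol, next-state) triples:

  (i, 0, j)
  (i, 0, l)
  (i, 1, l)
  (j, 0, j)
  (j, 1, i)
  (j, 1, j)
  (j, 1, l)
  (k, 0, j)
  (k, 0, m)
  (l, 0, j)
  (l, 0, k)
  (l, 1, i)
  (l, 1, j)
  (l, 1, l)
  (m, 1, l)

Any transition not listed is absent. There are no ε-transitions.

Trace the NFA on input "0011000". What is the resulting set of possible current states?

{j, m}

Start in {i}.
Read '0': {i} → {j, l}.
Read '0': {j, l} → {j, k}.
Read '1': {j, k} → {i, j, l}.
Read '1': {i, j, l} → {i, j, l}.
Read '0': {i, j, l} → {j, k, l}.
Read '0': {j, k, l} → {j, k, m}.
Read '0': {j, k, m} → {j, m}.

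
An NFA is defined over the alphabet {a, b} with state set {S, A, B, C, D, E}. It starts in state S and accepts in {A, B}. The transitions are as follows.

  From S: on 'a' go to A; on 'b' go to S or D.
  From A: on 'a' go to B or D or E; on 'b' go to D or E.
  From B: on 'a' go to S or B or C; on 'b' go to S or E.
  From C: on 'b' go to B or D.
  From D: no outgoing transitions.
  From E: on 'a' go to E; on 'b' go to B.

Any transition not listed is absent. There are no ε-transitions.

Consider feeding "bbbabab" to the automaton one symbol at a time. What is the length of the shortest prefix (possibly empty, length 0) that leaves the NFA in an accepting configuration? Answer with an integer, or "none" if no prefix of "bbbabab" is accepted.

4

Start in {S}.
Read 'b': {S} → {S, D}.
Read 'b': {S, D} → {S, D}.
Read 'b': {S, D} → {S, D}.
Read 'a': {S, D} → {A}.
None of the earlier sets intersect F, but {A} does.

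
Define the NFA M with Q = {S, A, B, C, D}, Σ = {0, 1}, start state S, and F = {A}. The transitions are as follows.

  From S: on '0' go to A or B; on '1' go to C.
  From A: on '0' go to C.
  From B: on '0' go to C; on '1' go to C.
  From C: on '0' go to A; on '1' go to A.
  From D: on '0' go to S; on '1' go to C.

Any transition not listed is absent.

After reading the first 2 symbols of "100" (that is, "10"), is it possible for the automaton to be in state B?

No

Start in {S}.
Read '1': S→{C}; now {C}.
Read '0': C→{A}; now {A}.
State B is not in {A}.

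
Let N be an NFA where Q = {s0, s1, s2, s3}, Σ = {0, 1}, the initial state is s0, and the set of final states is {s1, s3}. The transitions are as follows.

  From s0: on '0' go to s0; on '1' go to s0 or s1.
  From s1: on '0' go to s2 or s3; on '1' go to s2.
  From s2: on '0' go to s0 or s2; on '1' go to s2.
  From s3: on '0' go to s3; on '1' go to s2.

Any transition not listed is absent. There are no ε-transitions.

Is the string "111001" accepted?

Start in {s0}.
Read '1': s0→{s0, s1}; now {s0, s1}.
Read '1': s0→{s0, s1}, s1→{s2}; now {s0, s1, s2}.
Read '1': s0→{s0, s1}, s1→{s2}, s2→{s2}; now {s0, s1, s2}.
Read '0': s0→{s0}, s1→{s2, s3}, s2→{s0, s2}; now {s0, s2, s3}.
Read '0': s0→{s0}, s2→{s0, s2}, s3→{s3}; now {s0, s2, s3}.
Read '1': s0→{s0, s1}, s2→{s2}, s3→{s2}; now {s0, s1, s2}.
The final set {s0, s1, s2} contains the accepting state s1.

Yes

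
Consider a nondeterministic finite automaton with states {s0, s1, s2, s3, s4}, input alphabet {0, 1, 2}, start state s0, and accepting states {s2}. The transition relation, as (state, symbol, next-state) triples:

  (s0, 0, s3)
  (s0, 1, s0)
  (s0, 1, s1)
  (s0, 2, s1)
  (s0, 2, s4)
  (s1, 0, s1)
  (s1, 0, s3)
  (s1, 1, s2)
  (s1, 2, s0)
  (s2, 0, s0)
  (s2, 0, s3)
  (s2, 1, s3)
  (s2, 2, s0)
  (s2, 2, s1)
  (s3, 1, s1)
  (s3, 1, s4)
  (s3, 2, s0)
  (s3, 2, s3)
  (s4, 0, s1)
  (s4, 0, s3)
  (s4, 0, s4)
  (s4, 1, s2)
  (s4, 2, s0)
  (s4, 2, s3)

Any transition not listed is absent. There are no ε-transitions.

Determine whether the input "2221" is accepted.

Yes

Start in {s0}.
Read '2': s0→{s1, s4}; now {s1, s4}.
Read '2': s1→{s0}, s4→{s0, s3}; now {s0, s3}.
Read '2': s0→{s1, s4}, s3→{s0, s3}; now {s0, s1, s3, s4}.
Read '1': s0→{s0, s1}, s1→{s2}, s3→{s1, s4}, s4→{s2}; now {s0, s1, s2, s4}.
The final set {s0, s1, s2, s4} contains the accepting state s2.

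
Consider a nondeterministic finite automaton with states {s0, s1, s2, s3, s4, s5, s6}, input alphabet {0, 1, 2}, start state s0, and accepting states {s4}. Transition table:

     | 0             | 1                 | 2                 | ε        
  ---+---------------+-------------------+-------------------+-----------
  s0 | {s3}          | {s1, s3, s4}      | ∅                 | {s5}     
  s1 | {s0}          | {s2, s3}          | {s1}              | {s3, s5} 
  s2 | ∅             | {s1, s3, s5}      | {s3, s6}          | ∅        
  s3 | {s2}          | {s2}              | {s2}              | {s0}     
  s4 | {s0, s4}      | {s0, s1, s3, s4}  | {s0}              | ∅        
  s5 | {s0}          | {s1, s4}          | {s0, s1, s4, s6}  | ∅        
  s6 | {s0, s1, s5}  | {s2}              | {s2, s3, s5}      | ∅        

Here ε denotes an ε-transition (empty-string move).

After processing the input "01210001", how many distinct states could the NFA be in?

6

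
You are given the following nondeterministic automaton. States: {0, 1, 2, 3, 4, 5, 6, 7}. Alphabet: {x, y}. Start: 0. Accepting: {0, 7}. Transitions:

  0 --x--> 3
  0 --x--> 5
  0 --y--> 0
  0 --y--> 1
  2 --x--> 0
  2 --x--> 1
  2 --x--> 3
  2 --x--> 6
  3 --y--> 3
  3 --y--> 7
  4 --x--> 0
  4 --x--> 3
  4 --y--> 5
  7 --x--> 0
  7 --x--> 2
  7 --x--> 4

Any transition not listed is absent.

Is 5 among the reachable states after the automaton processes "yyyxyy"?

Start in {0}.
Read 'y': {0} → {0, 1}.
Read 'y': {0, 1} → {0, 1}.
Read 'y': {0, 1} → {0, 1}.
Read 'x': {0, 1} → {3, 5}.
Read 'y': {3, 5} → {3, 7}.
Read 'y': {3, 7} → {3, 7}.
State 5 is not in {3, 7}.

No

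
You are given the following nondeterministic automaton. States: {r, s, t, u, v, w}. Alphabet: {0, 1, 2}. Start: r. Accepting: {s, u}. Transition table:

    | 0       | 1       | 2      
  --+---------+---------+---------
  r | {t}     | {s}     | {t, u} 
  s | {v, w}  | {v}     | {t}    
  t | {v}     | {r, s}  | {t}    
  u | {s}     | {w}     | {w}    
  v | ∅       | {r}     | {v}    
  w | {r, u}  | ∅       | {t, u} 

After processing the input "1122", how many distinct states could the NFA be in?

Start in {r}.
Read '1': {r} → {s}.
Read '1': {s} → {v}.
Read '2': {v} → {v}.
Read '2': {v} → {v}.
That set has 1 state.

1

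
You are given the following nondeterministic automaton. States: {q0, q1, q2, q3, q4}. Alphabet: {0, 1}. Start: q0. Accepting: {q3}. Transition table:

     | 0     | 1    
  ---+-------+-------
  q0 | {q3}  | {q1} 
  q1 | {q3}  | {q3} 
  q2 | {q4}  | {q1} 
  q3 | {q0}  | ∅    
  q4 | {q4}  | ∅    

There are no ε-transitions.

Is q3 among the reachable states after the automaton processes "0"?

Yes

Start in {q0}.
Read '0': {q0} → {q3}.
State q3 is in {q3}.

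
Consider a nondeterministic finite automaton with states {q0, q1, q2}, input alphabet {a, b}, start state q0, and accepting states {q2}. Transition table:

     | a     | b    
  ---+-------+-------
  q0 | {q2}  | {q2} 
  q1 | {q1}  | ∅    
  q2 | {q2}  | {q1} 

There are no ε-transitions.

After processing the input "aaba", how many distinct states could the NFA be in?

Start in {q0}.
Read 'a': q0→{q2}; now {q2}.
Read 'a': q2→{q2}; now {q2}.
Read 'b': q2→{q1}; now {q1}.
Read 'a': q1→{q1}; now {q1}.
That set has 1 state.

1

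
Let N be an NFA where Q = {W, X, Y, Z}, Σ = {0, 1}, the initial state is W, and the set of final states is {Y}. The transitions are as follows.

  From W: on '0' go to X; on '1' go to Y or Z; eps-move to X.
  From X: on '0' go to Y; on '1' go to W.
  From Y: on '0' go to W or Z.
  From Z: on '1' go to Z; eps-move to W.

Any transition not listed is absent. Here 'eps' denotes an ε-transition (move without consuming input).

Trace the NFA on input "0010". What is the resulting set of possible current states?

{W, X, Y, Z}

Start: ε-closure({W}) = {W, X}.
Read '0': W→{X}, X→{Y}; now {X, Y}.
Read '0': X→{Y}, Y→{W, Z}; union {W, Y, Z}; ε-closure = {W, X, Y, Z}.
Read '1': W→{Y, Z}, X→{W}, Y→∅, Z→{Z}; union {W, Y, Z}; ε-closure = {W, X, Y, Z}.
Read '0': W→{X}, X→{Y}, Y→{W, Z}, Z→∅; now {W, X, Y, Z}.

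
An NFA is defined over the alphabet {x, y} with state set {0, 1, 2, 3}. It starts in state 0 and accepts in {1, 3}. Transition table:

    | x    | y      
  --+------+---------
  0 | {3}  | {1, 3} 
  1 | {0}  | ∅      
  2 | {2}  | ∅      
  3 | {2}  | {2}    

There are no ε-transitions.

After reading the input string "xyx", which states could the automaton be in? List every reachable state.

{2}

Start in {0}.
Read 'x': 0→{3}; now {3}.
Read 'y': 3→{2}; now {2}.
Read 'x': 2→{2}; now {2}.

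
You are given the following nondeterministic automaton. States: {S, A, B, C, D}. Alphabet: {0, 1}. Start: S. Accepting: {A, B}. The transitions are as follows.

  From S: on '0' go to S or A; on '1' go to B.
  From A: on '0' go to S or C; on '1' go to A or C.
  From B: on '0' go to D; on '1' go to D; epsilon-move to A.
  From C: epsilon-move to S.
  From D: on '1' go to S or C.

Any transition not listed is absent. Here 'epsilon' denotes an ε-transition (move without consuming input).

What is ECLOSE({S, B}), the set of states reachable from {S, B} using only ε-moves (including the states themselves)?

{S, A, B}

Begin with {S, B}.
ε-move B → A; add A.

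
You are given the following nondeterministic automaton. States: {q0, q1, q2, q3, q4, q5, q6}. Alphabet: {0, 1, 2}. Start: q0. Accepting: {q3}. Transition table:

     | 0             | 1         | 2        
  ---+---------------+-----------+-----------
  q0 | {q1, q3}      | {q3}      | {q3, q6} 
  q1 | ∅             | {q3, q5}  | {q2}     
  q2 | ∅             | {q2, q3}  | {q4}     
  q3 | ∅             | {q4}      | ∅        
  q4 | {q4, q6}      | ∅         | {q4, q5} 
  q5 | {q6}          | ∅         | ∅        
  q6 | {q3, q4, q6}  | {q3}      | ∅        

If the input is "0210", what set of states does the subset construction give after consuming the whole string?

Start in {q0}.
Read '0': q0→{q1, q3}; now {q1, q3}.
Read '2': q1→{q2}, q3→∅; now {q2}.
Read '1': q2→{q2, q3}; now {q2, q3}.
Read '0': q2→∅, q3→∅; now ∅.

∅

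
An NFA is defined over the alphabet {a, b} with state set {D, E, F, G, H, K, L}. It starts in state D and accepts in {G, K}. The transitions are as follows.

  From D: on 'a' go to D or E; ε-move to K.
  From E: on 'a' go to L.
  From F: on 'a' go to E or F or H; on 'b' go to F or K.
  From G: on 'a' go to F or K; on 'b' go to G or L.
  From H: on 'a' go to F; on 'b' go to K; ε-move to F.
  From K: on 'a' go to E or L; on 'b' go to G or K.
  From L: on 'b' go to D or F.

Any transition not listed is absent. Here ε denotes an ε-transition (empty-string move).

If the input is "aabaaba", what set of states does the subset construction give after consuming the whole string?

Start: ε-closure({D}) = {D, K}.
Read 'a': {D, K} → {D, E, K, L}.
Read 'a': {D, E, K, L} → {D, E, K, L}.
Read 'b': {D, E, K, L} → {D, F, G, K}.
Read 'a': {D, F, G, K} → {D, E, F, H, K, L}.
Read 'a': {D, E, F, H, K, L} → {D, E, F, H, K, L}.
Read 'b': {D, E, F, H, K, L} → {D, F, G, K}.
Read 'a': {D, F, G, K} → {D, E, F, H, K, L}.

{D, E, F, H, K, L}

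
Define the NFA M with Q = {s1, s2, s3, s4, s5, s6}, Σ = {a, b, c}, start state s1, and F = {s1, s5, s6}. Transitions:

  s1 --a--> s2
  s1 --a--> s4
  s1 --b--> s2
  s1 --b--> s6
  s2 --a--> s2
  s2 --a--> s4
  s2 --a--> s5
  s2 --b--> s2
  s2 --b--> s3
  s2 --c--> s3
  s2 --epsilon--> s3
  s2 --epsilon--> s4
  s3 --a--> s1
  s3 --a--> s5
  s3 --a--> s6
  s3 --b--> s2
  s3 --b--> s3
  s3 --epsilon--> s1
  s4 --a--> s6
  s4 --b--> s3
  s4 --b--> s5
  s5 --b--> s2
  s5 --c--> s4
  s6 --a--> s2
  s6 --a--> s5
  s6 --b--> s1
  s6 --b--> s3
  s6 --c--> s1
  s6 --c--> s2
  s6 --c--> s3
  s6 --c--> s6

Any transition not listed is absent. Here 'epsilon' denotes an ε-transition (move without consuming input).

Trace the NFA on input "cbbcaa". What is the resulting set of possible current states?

∅

Start in {s1}.
Read 'c': {s1} → ∅.
The set is empty and remains empty for the remaining 5 symbols.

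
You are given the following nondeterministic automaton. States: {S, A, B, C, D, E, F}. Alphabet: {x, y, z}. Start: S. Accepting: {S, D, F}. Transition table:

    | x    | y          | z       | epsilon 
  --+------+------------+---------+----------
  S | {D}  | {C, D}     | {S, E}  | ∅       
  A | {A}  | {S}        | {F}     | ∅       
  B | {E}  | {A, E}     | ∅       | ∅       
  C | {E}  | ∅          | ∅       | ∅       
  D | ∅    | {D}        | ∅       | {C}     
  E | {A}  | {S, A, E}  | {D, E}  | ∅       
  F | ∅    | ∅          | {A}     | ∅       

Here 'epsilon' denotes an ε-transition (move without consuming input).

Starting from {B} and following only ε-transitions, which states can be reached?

Begin with {B}.
No ε-moves leave this set, so the closure equals the set itself.

{B}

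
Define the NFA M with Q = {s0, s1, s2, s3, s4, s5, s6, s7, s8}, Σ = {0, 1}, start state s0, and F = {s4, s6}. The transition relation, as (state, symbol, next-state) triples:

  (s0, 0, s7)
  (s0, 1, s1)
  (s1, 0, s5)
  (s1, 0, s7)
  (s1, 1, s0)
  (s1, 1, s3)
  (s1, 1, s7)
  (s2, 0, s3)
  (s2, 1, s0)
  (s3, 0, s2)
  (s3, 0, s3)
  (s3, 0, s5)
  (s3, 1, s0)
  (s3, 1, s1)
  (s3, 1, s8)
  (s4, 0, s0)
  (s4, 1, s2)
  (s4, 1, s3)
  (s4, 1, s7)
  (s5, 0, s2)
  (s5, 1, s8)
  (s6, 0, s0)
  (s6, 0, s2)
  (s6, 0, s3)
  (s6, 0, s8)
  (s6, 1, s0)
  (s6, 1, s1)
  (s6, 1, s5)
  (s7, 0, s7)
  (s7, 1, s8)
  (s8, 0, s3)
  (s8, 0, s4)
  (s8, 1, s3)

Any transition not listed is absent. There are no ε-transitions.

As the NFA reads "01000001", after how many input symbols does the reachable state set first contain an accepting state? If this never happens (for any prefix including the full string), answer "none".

Start in {s0}.
Read '0': s0→{s7}; now {s7}.
Read '1': s7→{s8}; now {s8}.
Read '0': s8→{s3, s4}; now {s3, s4}.
None of the earlier sets intersect F, but {s3, s4} does.

3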